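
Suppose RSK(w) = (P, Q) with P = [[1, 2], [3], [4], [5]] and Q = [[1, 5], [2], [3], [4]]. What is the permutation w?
5 4 3 1 2

Reverse RSK: for i = n, n-1, ..., 1, locate i in Q, remove the corresponding corner cell from P, and reverse-bump its entry up through P; the value ejected from row 1 is w(i).

So w = 5 4 3 1 2.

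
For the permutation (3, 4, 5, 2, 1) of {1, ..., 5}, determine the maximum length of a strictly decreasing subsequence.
3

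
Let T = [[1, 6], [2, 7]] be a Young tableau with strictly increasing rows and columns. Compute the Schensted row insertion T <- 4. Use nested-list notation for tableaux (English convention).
[[1, 4], [2, 6], [7]]

In row 1, 4 replaces 6 (the leftmost entry greater than 4); 6 is bumped to row 2. In row 2, 6 replaces 7 (the leftmost entry greater than 6); 7 is bumped to row 3. 7 starts a new row 3. The new tableau is [[1, 4], [2, 6], [7]].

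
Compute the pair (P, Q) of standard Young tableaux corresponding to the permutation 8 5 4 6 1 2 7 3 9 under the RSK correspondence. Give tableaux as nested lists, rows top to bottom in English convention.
P = [[1, 2, 3, 9], [4, 6, 7], [5], [8]], Q = [[1, 4, 7, 9], [2, 6, 8], [3], [5]]

Insert each entry of the permutation into P by Schensted row insertion, recording in Q the position of each new cell.

Insert 8: appended to row 1. P = [[8]], Q = [[1]].
Insert 5: 5 bumps 8 from row 1; 8 starts row 2. P = [[5], [8]], Q = [[1], [2]].
Insert 4: 4 bumps 5 from row 1; 5 bumps 8 from row 2; 8 starts row 3. P = [[4], [5], [8]], Q = [[1], [2], [3]].
Insert 6: appended to row 1. P = [[4, 6], [5], [8]], Q = [[1, 4], [2], [3]].
Insert 1: 1 bumps 4 from row 1; 4 bumps 5 from row 2; 5 bumps 8 from row 3; 8 starts row 4. P = [[1, 6], [4], [5], [8]], Q = [[1, 4], [2], [3], [5]].
Insert 2: 2 bumps 6 from row 1; 6 appends to row 2. P = [[1, 2], [4, 6], [5], [8]], Q = [[1, 4], [2, 6], [3], [5]].
Insert 7: appended to row 1. P = [[1, 2, 7], [4, 6], [5], [8]], Q = [[1, 4, 7], [2, 6], [3], [5]].
Insert 3: 3 bumps 7 from row 1; 7 appends to row 2. P = [[1, 2, 3], [4, 6, 7], [5], [8]], Q = [[1, 4, 7], [2, 6, 8], [3], [5]].
Insert 9: appended to row 1. P = [[1, 2, 3, 9], [4, 6, 7], [5], [8]], Q = [[1, 4, 7, 9], [2, 6, 8], [3], [5]].

So P = [[1, 2, 3, 9], [4, 6, 7], [5], [8]], Q = [[1, 4, 7, 9], [2, 6, 8], [3], [5]].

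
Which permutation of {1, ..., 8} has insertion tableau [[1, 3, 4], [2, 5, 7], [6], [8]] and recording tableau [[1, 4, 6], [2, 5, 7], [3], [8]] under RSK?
8 2 1 6 3 7 5 4

Reverse the RSK construction: for i from n down to 1, find the cell of Q containing i, remove the entry at that cell from P, and reverse-bump it up through P; the value ejected from row 1 is w(i).

Step i=8: Q has 8 at row 4, column 1; remove 8 from row 4 of P and reverse-bump: 8 enters row 3 and ejects 6; 6 enters row 2 and ejects 5; 5 enters row 1 and ejects 4. So w(8) = 4. P is now [[1, 3, 5], [2, 6, 7], [8]].
Step i=7: Q has 7 at row 2, column 3; remove 7 from row 2 of P and reverse-bump: 7 enters row 1 and ejects 5. So w(7) = 5. P is now [[1, 3, 7], [2, 6], [8]].
Step i=6: Q has 6 at row 1, column 3; remove that cell from P, ejecting 7. So w(6) = 7. P is now [[1, 3], [2, 6], [8]].
Step i=5: Q has 5 at row 2, column 2; remove 6 from row 2 of P and reverse-bump: 6 enters row 1 and ejects 3. So w(5) = 3. P is now [[1, 6], [2], [8]].
Step i=4: Q has 4 at row 1, column 2; remove that cell from P, ejecting 6. So w(4) = 6. P is now [[1], [2], [8]].
Step i=3: Q has 3 at row 3, column 1; remove 8 from row 3 of P and reverse-bump: 8 enters row 2 and ejects 2; 2 enters row 1 and ejects 1. So w(3) = 1. P is now [[2], [8]].
Step i=2: Q has 2 at row 2, column 1; remove 8 from row 2 of P and reverse-bump: 8 enters row 1 and ejects 2. So w(2) = 2. P is now [[8]].
Step i=1: Q has 1 at row 1, column 1; remove that cell from P, ejecting 8. So w(1) = 8. P is now [].

So w = 8 2 1 6 3 7 5 4.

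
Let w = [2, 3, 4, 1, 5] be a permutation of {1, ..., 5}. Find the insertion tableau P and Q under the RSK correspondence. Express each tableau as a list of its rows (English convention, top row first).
P = [[1, 3, 4, 5], [2]], Q = [[1, 2, 3, 5], [4]]

Insert each entry of the permutation into P by Schensted row insertion, recording in Q the position of each new cell.

Insert 2: appended to row 1. P = [[2]].
Insert 3: appended to row 1. P = [[2, 3]].
Insert 4: appended to row 1. P = [[2, 3, 4]].
Insert 1: 1 bumps 2 from row 1; 2 starts row 2. P = [[1, 3, 4], [2]].
Insert 5: appended to row 1. P = [[1, 3, 4, 5], [2]].

So P = [[1, 3, 4, 5], [2]], Q = [[1, 2, 3, 5], [4]].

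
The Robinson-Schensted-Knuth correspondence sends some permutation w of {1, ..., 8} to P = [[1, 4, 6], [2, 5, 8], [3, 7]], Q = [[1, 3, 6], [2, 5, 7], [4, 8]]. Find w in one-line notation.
3 2 7 1 5 8 6 4

Reverse the RSK construction: for i from n down to 1, find the cell of Q containing i, remove the entry at that cell from P, and reverse-bump it up through P; the value ejected from row 1 is w(i).

Step i=8: Q has 8 at row 3, column 2; remove 7 from row 3 of P and reverse-bump: 7 enters row 2 and ejects 5; 5 enters row 1 and ejects 4. So w(8) = 4. P is now [[1, 5, 6], [2, 7, 8], [3]].
Step i=7: Q has 7 at row 2, column 3; remove 8 from row 2 of P and reverse-bump: 8 enters row 1 and ejects 6. So w(7) = 6. P is now [[1, 5, 8], [2, 7], [3]].
Step i=6: Q has 6 at row 1, column 3; remove that cell from P, ejecting 8. So w(6) = 8. P is now [[1, 5], [2, 7], [3]].
Step i=5: Q has 5 at row 2, column 2; remove 7 from row 2 of P and reverse-bump: 7 enters row 1 and ejects 5. So w(5) = 5. P is now [[1, 7], [2], [3]].
Step i=4: Q has 4 at row 3, column 1; remove 3 from row 3 of P and reverse-bump: 3 enters row 2 and ejects 2; 2 enters row 1 and ejects 1. So w(4) = 1. P is now [[2, 7], [3]].
Step i=3: Q has 3 at row 1, column 2; remove that cell from P, ejecting 7. So w(3) = 7. P is now [[2], [3]].
Step i=2: Q has 2 at row 2, column 1; remove 3 from row 2 of P and reverse-bump: 3 enters row 1 and ejects 2. So w(2) = 2. P is now [[3]].
Step i=1: Q has 1 at row 1, column 1; remove that cell from P, ejecting 3. So w(1) = 3. P is now [].

So w = 3 2 7 1 5 8 6 4.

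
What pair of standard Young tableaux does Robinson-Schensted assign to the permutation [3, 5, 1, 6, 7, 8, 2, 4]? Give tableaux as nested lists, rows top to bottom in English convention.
Insert each entry of the permutation into P by Schensted row insertion, recording in Q the position of each new cell.

Insert 3: appended to row 1. P = [[3]].
Insert 5: appended to row 1. P = [[3, 5]].
Insert 1: 1 bumps 3 from row 1; 3 starts row 2. P = [[1, 5], [3]].
Insert 6: appended to row 1. P = [[1, 5, 6], [3]].
Insert 7: appended to row 1. P = [[1, 5, 6, 7], [3]].
Insert 8: appended to row 1. P = [[1, 5, 6, 7, 8], [3]].
Insert 2: 2 bumps 5 from row 1; 5 appends to row 2. P = [[1, 2, 6, 7, 8], [3, 5]].
Insert 4: 4 bumps 6 from row 1; 6 appends to row 2. P = [[1, 2, 4, 7, 8], [3, 5, 6]].

So P = [[1, 2, 4, 7, 8], [3, 5, 6]], Q = [[1, 2, 4, 5, 6], [3, 7, 8]].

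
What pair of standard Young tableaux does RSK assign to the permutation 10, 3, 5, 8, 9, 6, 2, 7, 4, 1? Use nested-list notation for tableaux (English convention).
P = [[1, 4, 6, 7], [2, 5], [3, 9], [8], [10]], Q = [[1, 3, 4, 5], [2, 8], [6, 9], [7], [10]]

Insert each entry of the permutation into P by Schensted row insertion, recording in Q the position of each new cell.

After inserting 10: P = [[10]].
After inserting 3: P = [[3], [10]].
After inserting 5: P = [[3, 5], [10]].
After inserting 8: P = [[3, 5, 8], [10]].
After inserting 9: P = [[3, 5, 8, 9], [10]].
After inserting 6: P = [[3, 5, 6, 9], [8], [10]].
After inserting 2: P = [[2, 5, 6, 9], [3], [8], [10]].
After inserting 7: P = [[2, 5, 6, 7], [3, 9], [8], [10]].
After inserting 4: P = [[2, 4, 6, 7], [3, 5], [8, 9], [10]].
After inserting 1: P = [[1, 4, 6, 7], [2, 5], [3, 9], [8], [10]].

So P = [[1, 4, 6, 7], [2, 5], [3, 9], [8], [10]], Q = [[1, 3, 4, 5], [2, 8], [6, 9], [7], [10]].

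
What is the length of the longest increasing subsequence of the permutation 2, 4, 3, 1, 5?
3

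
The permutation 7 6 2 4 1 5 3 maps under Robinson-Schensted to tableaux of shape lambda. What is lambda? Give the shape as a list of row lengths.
RSK row insertion gives P = [[1, 3, 5], [2, 4], [6], [7]], which has shape [3, 2, 1, 1].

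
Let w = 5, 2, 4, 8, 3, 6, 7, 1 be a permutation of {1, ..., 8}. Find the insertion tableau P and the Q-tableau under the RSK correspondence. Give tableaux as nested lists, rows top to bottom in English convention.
Insert each entry of the permutation into P by Schensted row insertion, recording in Q the position of each new cell.

Insert 5: appended to row 1. P = [[5]], Q = [[1]].
Insert 2: 2 bumps 5 from row 1; 5 starts row 2. P = [[2], [5]], Q = [[1], [2]].
Insert 4: appended to row 1. P = [[2, 4], [5]], Q = [[1, 3], [2]].
Insert 8: appended to row 1. P = [[2, 4, 8], [5]], Q = [[1, 3, 4], [2]].
Insert 3: 3 bumps 4 from row 1; 4 bumps 5 from row 2; 5 starts row 3. P = [[2, 3, 8], [4], [5]], Q = [[1, 3, 4], [2], [5]].
Insert 6: 6 bumps 8 from row 1; 8 appends to row 2. P = [[2, 3, 6], [4, 8], [5]], Q = [[1, 3, 4], [2, 6], [5]].
Insert 7: appended to row 1. P = [[2, 3, 6, 7], [4, 8], [5]], Q = [[1, 3, 4, 7], [2, 6], [5]].
Insert 1: 1 bumps 2 from row 1; 2 bumps 4 from row 2; 4 bumps 5 from row 3; 5 starts row 4. P = [[1, 3, 6, 7], [2, 8], [4], [5]], Q = [[1, 3, 4, 7], [2, 6], [5], [8]].

So P = [[1, 3, 6, 7], [2, 8], [4], [5]], Q = [[1, 3, 4, 7], [2, 6], [5], [8]].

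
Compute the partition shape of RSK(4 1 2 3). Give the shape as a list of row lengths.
[3, 1]

Row-insert each entry into an empty tableau.

After inserting 4: P = [[4]].
After inserting 1: P = [[1], [4]].
After inserting 2: P = [[1, 2], [4]].
After inserting 3: P = [[1, 2, 3], [4]].

The final insertion tableau P = [[1, 2, 3], [4]] has shape [3, 1].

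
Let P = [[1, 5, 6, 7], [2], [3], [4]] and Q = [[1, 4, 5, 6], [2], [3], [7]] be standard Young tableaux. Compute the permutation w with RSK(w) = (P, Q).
4 3 2 5 6 7 1

Reverse RSK: for i = n, n-1, ..., 1, locate i in Q, remove the corresponding corner cell from P, and reverse-bump its entry up through P; the value ejected from row 1 is w(i).

So w = 4 3 2 5 6 7 1.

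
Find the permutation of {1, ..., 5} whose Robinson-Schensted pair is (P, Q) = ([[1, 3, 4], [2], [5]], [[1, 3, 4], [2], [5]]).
Reverse the RSK construction: for i from n down to 1, find the cell of Q containing i, remove the entry at that cell from P, and reverse-bump it up through P; the value ejected from row 1 is w(i).

Step i=5: Q has 5 at row 3, column 1; remove 5 from row 3 of P and reverse-bump: 5 enters row 2 and ejects 2; 2 enters row 1 and ejects 1. So w(5) = 1. P is now [[2, 3, 4], [5]].
Step i=4: Q has 4 at row 1, column 3; remove that cell from P, ejecting 4. So w(4) = 4. P is now [[2, 3], [5]].
Step i=3: Q has 3 at row 1, column 2; remove that cell from P, ejecting 3. So w(3) = 3. P is now [[2], [5]].
Step i=2: Q has 2 at row 2, column 1; remove 5 from row 2 of P and reverse-bump: 5 enters row 1 and ejects 2. So w(2) = 2. P is now [[5]].
Step i=1: Q has 1 at row 1, column 1; remove that cell from P, ejecting 5. So w(1) = 5. P is now [].

So w = 5 2 3 4 1.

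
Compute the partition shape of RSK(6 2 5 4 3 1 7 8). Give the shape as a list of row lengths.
[4, 1, 1, 1, 1]

Row-insert each entry into an empty tableau.

After inserting 6: P = [[6]].
After inserting 2: P = [[2], [6]].
After inserting 5: P = [[2, 5], [6]].
After inserting 4: P = [[2, 4], [5], [6]].
After inserting 3: P = [[2, 3], [4], [5], [6]].
After inserting 1: P = [[1, 3], [2], [4], [5], [6]].
After inserting 7: P = [[1, 3, 7], [2], [4], [5], [6]].
After inserting 8: P = [[1, 3, 7, 8], [2], [4], [5], [6]].

The final insertion tableau P = [[1, 3, 7, 8], [2], [4], [5], [6]] has shape [4, 1, 1, 1, 1].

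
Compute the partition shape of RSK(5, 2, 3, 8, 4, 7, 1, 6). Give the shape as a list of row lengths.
Row-insert each entry into an empty tableau.

After inserting 5: P = [[5]].
After inserting 2: P = [[2], [5]].
After inserting 3: P = [[2, 3], [5]].
After inserting 8: P = [[2, 3, 8], [5]].
After inserting 4: P = [[2, 3, 4], [5, 8]].
After inserting 7: P = [[2, 3, 4, 7], [5, 8]].
After inserting 1: P = [[1, 3, 4, 7], [2, 8], [5]].
After inserting 6: P = [[1, 3, 4, 6], [2, 7], [5, 8]].

The final insertion tableau P = [[1, 3, 4, 6], [2, 7], [5, 8]] has shape [4, 2, 2].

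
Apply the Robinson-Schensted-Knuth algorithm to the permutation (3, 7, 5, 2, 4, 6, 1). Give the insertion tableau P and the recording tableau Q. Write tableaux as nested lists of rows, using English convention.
Insert each entry of the permutation into P by Schensted row insertion, recording in Q the position of each new cell.

Insert 3: appended to row 1. P = [[3]].
Insert 7: appended to row 1. P = [[3, 7]].
Insert 5: 5 bumps 7 from row 1; 7 starts row 2. P = [[3, 5], [7]].
Insert 2: 2 bumps 3 from row 1; 3 bumps 7 from row 2; 7 starts row 3. P = [[2, 5], [3], [7]].
Insert 4: 4 bumps 5 from row 1; 5 appends to row 2. P = [[2, 4], [3, 5], [7]].
Insert 6: appended to row 1. P = [[2, 4, 6], [3, 5], [7]].
Insert 1: 1 bumps 2 from row 1; 2 bumps 3 from row 2; 3 bumps 7 from row 3; 7 starts row 4. P = [[1, 4, 6], [2, 5], [3], [7]].

So P = [[1, 4, 6], [2, 5], [3], [7]], Q = [[1, 2, 6], [3, 5], [4], [7]].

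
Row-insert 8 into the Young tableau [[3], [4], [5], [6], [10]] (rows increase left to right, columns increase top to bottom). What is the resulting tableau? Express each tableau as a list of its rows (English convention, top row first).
8 is larger than every entry of row 1, so it is appended to row 1. The new tableau is [[3, 8], [4], [5], [6], [10]].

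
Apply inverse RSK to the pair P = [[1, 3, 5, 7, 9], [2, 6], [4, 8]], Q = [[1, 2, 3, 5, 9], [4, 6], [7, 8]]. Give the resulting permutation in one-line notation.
Reverse the RSK construction: for i from n down to 1, find the cell of Q containing i, remove the entry at that cell from P, and reverse-bump it up through P; the value ejected from row 1 is w(i).

Step i=9: Q has 9 at row 1, column 5; remove that cell from P, ejecting 9. So w(9) = 9. P is now [[1, 3, 5, 7], [2, 6], [4, 8]].
Step i=8: Q has 8 at row 3, column 2; remove 8 from row 3 of P and reverse-bump: 8 enters row 2 and ejects 6; 6 enters row 1 and ejects 5. So w(8) = 5. P is now [[1, 3, 6, 7], [2, 8], [4]].
Step i=7: Q has 7 at row 3, column 1; remove 4 from row 3 of P and reverse-bump: 4 enters row 2 and ejects 2; 2 enters row 1 and ejects 1. So w(7) = 1. P is now [[2, 3, 6, 7], [4, 8]].
Step i=6: Q has 6 at row 2, column 2; remove 8 from row 2 of P and reverse-bump: 8 enters row 1 and ejects 7. So w(6) = 7. P is now [[2, 3, 6, 8], [4]].
Step i=5: Q has 5 at row 1, column 4; remove that cell from P, ejecting 8. So w(5) = 8. P is now [[2, 3, 6], [4]].
Step i=4: Q has 4 at row 2, column 1; remove 4 from row 2 of P and reverse-bump: 4 enters row 1 and ejects 3. So w(4) = 3. P is now [[2, 4, 6]].
Step i=3: Q has 3 at row 1, column 3; remove that cell from P, ejecting 6. So w(3) = 6. P is now [[2, 4]].
Step i=2: Q has 2 at row 1, column 2; remove that cell from P, ejecting 4. So w(2) = 4. P is now [[2]].
Step i=1: Q has 1 at row 1, column 1; remove that cell from P, ejecting 2. So w(1) = 2. P is now [].

So w = 2 4 6 3 8 7 1 5 9.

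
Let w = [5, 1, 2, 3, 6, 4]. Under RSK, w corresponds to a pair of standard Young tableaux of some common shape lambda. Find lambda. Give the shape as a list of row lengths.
Row-insert each entry into an empty tableau.

After inserting 5: P = [[5]].
After inserting 1: P = [[1], [5]].
After inserting 2: P = [[1, 2], [5]].
After inserting 3: P = [[1, 2, 3], [5]].
After inserting 6: P = [[1, 2, 3, 6], [5]].
After inserting 4: P = [[1, 2, 3, 4], [5, 6]].

The final insertion tableau P = [[1, 2, 3, 4], [5, 6]] has shape [4, 2].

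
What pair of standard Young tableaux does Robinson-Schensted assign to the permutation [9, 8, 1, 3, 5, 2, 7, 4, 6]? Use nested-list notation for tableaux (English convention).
P = [[1, 2, 4, 6], [3, 5, 7], [8], [9]], Q = [[1, 4, 5, 7], [2, 8, 9], [3], [6]]

Insert each entry of the permutation into P by Schensted row insertion, recording in Q the position of each new cell.

After inserting 9: P = [[9]].
After inserting 8: P = [[8], [9]].
After inserting 1: P = [[1], [8], [9]].
After inserting 3: P = [[1, 3], [8], [9]].
After inserting 5: P = [[1, 3, 5], [8], [9]].
After inserting 2: P = [[1, 2, 5], [3], [8], [9]].
After inserting 7: P = [[1, 2, 5, 7], [3], [8], [9]].
After inserting 4: P = [[1, 2, 4, 7], [3, 5], [8], [9]].
After inserting 6: P = [[1, 2, 4, 6], [3, 5, 7], [8], [9]].

So P = [[1, 2, 4, 6], [3, 5, 7], [8], [9]], Q = [[1, 4, 5, 7], [2, 8, 9], [3], [6]].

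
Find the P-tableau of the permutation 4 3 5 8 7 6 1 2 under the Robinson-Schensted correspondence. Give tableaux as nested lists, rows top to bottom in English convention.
P = [[1, 2, 6], [3, 5], [4, 7], [8]]

Insert 4: appended to row 1. P = [[4]].
Insert 3: 3 bumps 4 from row 1; 4 starts row 2. P = [[3], [4]].
Insert 5: appended to row 1. P = [[3, 5], [4]].
Insert 8: appended to row 1. P = [[3, 5, 8], [4]].
Insert 7: 7 bumps 8 from row 1; 8 appends to row 2. P = [[3, 5, 7], [4, 8]].
Insert 6: 6 bumps 7 from row 1; 7 bumps 8 from row 2; 8 starts row 3. P = [[3, 5, 6], [4, 7], [8]].
Insert 1: 1 bumps 3 from row 1; 3 bumps 4 from row 2; 4 bumps 8 from row 3; 8 starts row 4. P = [[1, 5, 6], [3, 7], [4], [8]].
Insert 2: 2 bumps 5 from row 1; 5 bumps 7 from row 2; 7 appends to row 3. P = [[1, 2, 6], [3, 5], [4, 7], [8]].

So P = [[1, 2, 6], [3, 5], [4, 7], [8]].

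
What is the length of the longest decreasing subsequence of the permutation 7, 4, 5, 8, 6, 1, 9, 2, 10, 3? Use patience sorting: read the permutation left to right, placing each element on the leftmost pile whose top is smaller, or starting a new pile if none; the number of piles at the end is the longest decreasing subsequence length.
3

7: new pile. tops = [7]
4: new pile. tops = [7, 4]
5: onto pile 2 (replacing 4). tops = [7, 5]
8: onto pile 1 (replacing 7). tops = [8, 5]
6: onto pile 2 (replacing 5). tops = [8, 6]
1: new pile. tops = [8, 6, 1]
9: onto pile 1 (replacing 8). tops = [9, 6, 1]
2: onto pile 3 (replacing 1). tops = [9, 6, 2]
10: onto pile 1 (replacing 9). tops = [10, 6, 2]
3: onto pile 3 (replacing 2). tops = [10, 6, 3]

3 piles, so the longest decreasing subsequence has length 3.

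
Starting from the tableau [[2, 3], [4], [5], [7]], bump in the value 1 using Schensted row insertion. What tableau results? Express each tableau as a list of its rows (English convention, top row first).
In row 1, 1 replaces 2 (the leftmost entry greater than 1); 2 is bumped to row 2. In row 2, 2 replaces 4 (the leftmost entry greater than 2); 4 is bumped to row 3. In row 3, 4 replaces 5 (the leftmost entry greater than 4); 5 is bumped to row 4. In row 4, 5 replaces 7 (the leftmost entry greater than 5); 7 is bumped to row 5. 7 starts a new row 5. The new tableau is [[1, 3], [2], [4], [5], [7]].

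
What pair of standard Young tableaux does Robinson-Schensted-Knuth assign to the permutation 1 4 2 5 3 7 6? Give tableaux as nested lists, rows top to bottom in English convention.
Insert each entry of the permutation into P by Schensted row insertion, recording in Q the position of each new cell.

Insert 1: appended to row 1. P = [[1]].
Insert 4: appended to row 1. P = [[1, 4]].
Insert 2: 2 bumps 4 from row 1; 4 starts row 2. P = [[1, 2], [4]].
Insert 5: appended to row 1. P = [[1, 2, 5], [4]].
Insert 3: 3 bumps 5 from row 1; 5 appends to row 2. P = [[1, 2, 3], [4, 5]].
Insert 7: appended to row 1. P = [[1, 2, 3, 7], [4, 5]].
Insert 6: 6 bumps 7 from row 1; 7 appends to row 2. P = [[1, 2, 3, 6], [4, 5, 7]].

So P = [[1, 2, 3, 6], [4, 5, 7]], Q = [[1, 2, 4, 6], [3, 5, 7]].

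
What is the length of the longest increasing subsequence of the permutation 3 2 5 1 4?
2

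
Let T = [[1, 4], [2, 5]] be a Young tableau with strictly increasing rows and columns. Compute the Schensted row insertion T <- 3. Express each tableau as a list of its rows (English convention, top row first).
In row 1, 3 replaces 4 (the leftmost entry greater than 3); 4 is bumped to row 2. In row 2, 4 replaces 5 (the leftmost entry greater than 4); 5 is bumped to row 3. 5 starts a new row 3. The new tableau is [[1, 3], [2, 4], [5]].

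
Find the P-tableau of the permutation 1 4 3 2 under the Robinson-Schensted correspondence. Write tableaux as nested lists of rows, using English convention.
Insert 1: appended to row 1. P = [[1]].
Insert 4: appended to row 1. P = [[1, 4]].
Insert 3: 3 bumps 4 from row 1; 4 starts row 2. P = [[1, 3], [4]].
Insert 2: 2 bumps 3 from row 1; 3 bumps 4 from row 2; 4 starts row 3. P = [[1, 2], [3], [4]].

So P = [[1, 2], [3], [4]].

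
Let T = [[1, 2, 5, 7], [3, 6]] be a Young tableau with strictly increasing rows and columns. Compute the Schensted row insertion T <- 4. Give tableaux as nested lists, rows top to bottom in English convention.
In row 1, 4 replaces 5 (the leftmost entry greater than 4); 5 is bumped to row 2. In row 2, 5 replaces 6 (the leftmost entry greater than 5); 6 is bumped to row 3. 6 starts a new row 3. The new tableau is [[1, 2, 4, 7], [3, 5], [6]].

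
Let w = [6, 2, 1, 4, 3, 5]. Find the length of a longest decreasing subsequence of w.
3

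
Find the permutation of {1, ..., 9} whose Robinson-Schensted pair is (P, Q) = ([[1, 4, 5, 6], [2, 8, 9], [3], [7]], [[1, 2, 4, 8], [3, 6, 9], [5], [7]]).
Reverse the RSK construction: for i from n down to 1, find the cell of Q containing i, remove the entry at that cell from P, and reverse-bump it up through P; the value ejected from row 1 is w(i).

Step i=9: Q has 9 at row 2, column 3; remove 9 from row 2 of P and reverse-bump: 9 enters row 1 and ejects 6. So w(9) = 6. P is now [[1, 4, 5, 9], [2, 8], [3], [7]].
Step i=8: Q has 8 at row 1, column 4; remove that cell from P, ejecting 9. So w(8) = 9. P is now [[1, 4, 5], [2, 8], [3], [7]].
Step i=7: Q has 7 at row 4, column 1; remove 7 from row 4 of P and reverse-bump: 7 enters row 3 and ejects 3; 3 enters row 2 and ejects 2; 2 enters row 1 and ejects 1. So w(7) = 1. P is now [[2, 4, 5], [3, 8], [7]].
Step i=6: Q has 6 at row 2, column 2; remove 8 from row 2 of P and reverse-bump: 8 enters row 1 and ejects 5. So w(6) = 5. P is now [[2, 4, 8], [3], [7]].
Step i=5: Q has 5 at row 3, column 1; remove 7 from row 3 of P and reverse-bump: 7 enters row 2 and ejects 3; 3 enters row 1 and ejects 2. So w(5) = 2. P is now [[3, 4, 8], [7]].
Step i=4: Q has 4 at row 1, column 3; remove that cell from P, ejecting 8. So w(4) = 8. P is now [[3, 4], [7]].
Step i=3: Q has 3 at row 2, column 1; remove 7 from row 2 of P and reverse-bump: 7 enters row 1 and ejects 4. So w(3) = 4. P is now [[3, 7]].
Step i=2: Q has 2 at row 1, column 2; remove that cell from P, ejecting 7. So w(2) = 7. P is now [[3]].
Step i=1: Q has 1 at row 1, column 1; remove that cell from P, ejecting 3. So w(1) = 3. P is now [].

So w = 3 7 4 8 2 5 1 9 6.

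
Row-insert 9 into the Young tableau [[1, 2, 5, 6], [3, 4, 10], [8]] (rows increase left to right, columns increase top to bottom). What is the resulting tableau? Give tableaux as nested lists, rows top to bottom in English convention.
9 is larger than every entry of row 1, so it is appended to row 1. The new tableau is [[1, 2, 5, 6, 9], [3, 4, 10], [8]].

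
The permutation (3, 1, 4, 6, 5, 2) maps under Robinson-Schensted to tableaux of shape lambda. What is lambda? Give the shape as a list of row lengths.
Row-insert each entry into an empty tableau.

After inserting 3: P = [[3]].
After inserting 1: P = [[1], [3]].
After inserting 4: P = [[1, 4], [3]].
After inserting 6: P = [[1, 4, 6], [3]].
After inserting 5: P = [[1, 4, 5], [3, 6]].
After inserting 2: P = [[1, 2, 5], [3, 4], [6]].

The final insertion tableau P = [[1, 2, 5], [3, 4], [6]] has shape [3, 2, 1].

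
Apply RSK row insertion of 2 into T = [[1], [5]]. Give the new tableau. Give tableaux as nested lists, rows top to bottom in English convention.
2 is larger than every entry of row 1, so it is appended to row 1. The new tableau is [[1, 2], [5]].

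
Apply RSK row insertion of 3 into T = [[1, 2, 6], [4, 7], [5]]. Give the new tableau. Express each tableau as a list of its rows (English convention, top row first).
[[1, 2, 3], [4, 6], [5, 7]]

In row 1, 3 replaces 6 (the leftmost entry greater than 3); 6 is bumped to row 2. In row 2, 6 replaces 7 (the leftmost entry greater than 6); 7 is bumped to row 3. 7 is appended to row 3. The new tableau is [[1, 2, 3], [4, 6], [5, 7]].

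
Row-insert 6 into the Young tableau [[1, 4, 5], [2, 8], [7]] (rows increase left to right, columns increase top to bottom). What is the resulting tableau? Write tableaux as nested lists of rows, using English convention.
6 is larger than every entry of row 1, so it is appended to row 1. The new tableau is [[1, 4, 5, 6], [2, 8], [7]].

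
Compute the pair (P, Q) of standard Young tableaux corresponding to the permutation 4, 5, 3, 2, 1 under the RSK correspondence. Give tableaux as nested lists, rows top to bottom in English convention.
P = [[1, 5], [2], [3], [4]], Q = [[1, 2], [3], [4], [5]]

Insert each entry of the permutation into P by Schensted row insertion, recording in Q the position of each new cell.

After inserting 4: P = [[4]].
After inserting 5: P = [[4, 5]].
After inserting 3: P = [[3, 5], [4]].
After inserting 2: P = [[2, 5], [3], [4]].
After inserting 1: P = [[1, 5], [2], [3], [4]].

So P = [[1, 5], [2], [3], [4]], Q = [[1, 2], [3], [4], [5]].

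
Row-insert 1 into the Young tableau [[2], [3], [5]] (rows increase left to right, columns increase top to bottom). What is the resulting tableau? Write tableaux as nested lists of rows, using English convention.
In row 1, 1 replaces 2 (the leftmost entry greater than 1); 2 is bumped to row 2. In row 2, 2 replaces 3 (the leftmost entry greater than 2); 3 is bumped to row 3. In row 3, 3 replaces 5 (the leftmost entry greater than 3); 5 is bumped to row 4. 5 starts a new row 4. The new tableau is [[1], [2], [3], [5]].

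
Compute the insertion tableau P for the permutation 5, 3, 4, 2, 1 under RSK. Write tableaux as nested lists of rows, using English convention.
Insert 5: appended to row 1. P = [[5]].
Insert 3: 3 bumps 5 from row 1; 5 starts row 2. P = [[3], [5]].
Insert 4: appended to row 1. P = [[3, 4], [5]].
Insert 2: 2 bumps 3 from row 1; 3 bumps 5 from row 2; 5 starts row 3. P = [[2, 4], [3], [5]].
Insert 1: 1 bumps 2 from row 1; 2 bumps 3 from row 2; 3 bumps 5 from row 3; 5 starts row 4. P = [[1, 4], [2], [3], [5]].

So P = [[1, 4], [2], [3], [5]].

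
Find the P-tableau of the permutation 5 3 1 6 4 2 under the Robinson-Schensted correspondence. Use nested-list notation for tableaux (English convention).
P = [[1, 2], [3, 4], [5, 6]]

Insert 5: appended to row 1. P = [[5]].
Insert 3: 3 bumps 5 from row 1; 5 starts row 2. P = [[3], [5]].
Insert 1: 1 bumps 3 from row 1; 3 bumps 5 from row 2; 5 starts row 3. P = [[1], [3], [5]].
Insert 6: appended to row 1. P = [[1, 6], [3], [5]].
Insert 4: 4 bumps 6 from row 1; 6 appends to row 2. P = [[1, 4], [3, 6], [5]].
Insert 2: 2 bumps 4 from row 1; 4 bumps 6 from row 2; 6 appends to row 3. P = [[1, 2], [3, 4], [5, 6]].

So P = [[1, 2], [3, 4], [5, 6]].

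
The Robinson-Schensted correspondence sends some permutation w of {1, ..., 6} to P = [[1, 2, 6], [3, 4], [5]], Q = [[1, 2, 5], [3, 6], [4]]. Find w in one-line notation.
3 5 4 1 6 2

Reverse the RSK construction: for i from n down to 1, find the cell of Q containing i, remove the entry at that cell from P, and reverse-bump it up through P; the value ejected from row 1 is w(i).

Step i=6: Q has 6 at row 2, column 2; remove 4 from row 2 of P and reverse-bump: 4 enters row 1 and ejects 2. So w(6) = 2. P is now [[1, 4, 6], [3], [5]].
Step i=5: Q has 5 at row 1, column 3; remove that cell from P, ejecting 6. So w(5) = 6. P is now [[1, 4], [3], [5]].
Step i=4: Q has 4 at row 3, column 1; remove 5 from row 3 of P and reverse-bump: 5 enters row 2 and ejects 3; 3 enters row 1 and ejects 1. So w(4) = 1. P is now [[3, 4], [5]].
Step i=3: Q has 3 at row 2, column 1; remove 5 from row 2 of P and reverse-bump: 5 enters row 1 and ejects 4. So w(3) = 4. P is now [[3, 5]].
Step i=2: Q has 2 at row 1, column 2; remove that cell from P, ejecting 5. So w(2) = 5. P is now [[3]].
Step i=1: Q has 1 at row 1, column 1; remove that cell from P, ejecting 3. So w(1) = 3. P is now [].

So w = 3 5 4 1 6 2.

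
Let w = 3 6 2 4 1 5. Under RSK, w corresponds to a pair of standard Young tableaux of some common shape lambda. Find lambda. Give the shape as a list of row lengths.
Row-insert each entry into an empty tableau.

After inserting 3: P = [[3]].
After inserting 6: P = [[3, 6]].
After inserting 2: P = [[2, 6], [3]].
After inserting 4: P = [[2, 4], [3, 6]].
After inserting 1: P = [[1, 4], [2, 6], [3]].
After inserting 5: P = [[1, 4, 5], [2, 6], [3]].

The final insertion tableau P = [[1, 4, 5], [2, 6], [3]] has shape [3, 2, 1].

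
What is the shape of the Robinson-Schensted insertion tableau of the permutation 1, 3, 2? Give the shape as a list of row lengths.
Row-insert each entry into an empty tableau.

After inserting 1: P = [[1]].
After inserting 3: P = [[1, 3]].
After inserting 2: P = [[1, 2], [3]].

The final insertion tableau P = [[1, 2], [3]] has shape [2, 1].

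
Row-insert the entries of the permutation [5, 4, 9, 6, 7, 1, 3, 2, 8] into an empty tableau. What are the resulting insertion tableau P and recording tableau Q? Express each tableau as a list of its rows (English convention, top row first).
Insert each entry of the permutation into P by Schensted row insertion, recording in Q the position of each new cell.

Insert 5: appended to row 1. P = [[5]].
Insert 4: 4 bumps 5 from row 1; 5 starts row 2. P = [[4], [5]].
Insert 9: appended to row 1. P = [[4, 9], [5]].
Insert 6: 6 bumps 9 from row 1; 9 appends to row 2. P = [[4, 6], [5, 9]].
Insert 7: appended to row 1. P = [[4, 6, 7], [5, 9]].
Insert 1: 1 bumps 4 from row 1; 4 bumps 5 from row 2; 5 starts row 3. P = [[1, 6, 7], [4, 9], [5]].
Insert 3: 3 bumps 6 from row 1; 6 bumps 9 from row 2; 9 appends to row 3. P = [[1, 3, 7], [4, 6], [5, 9]].
Insert 2: 2 bumps 3 from row 1; 3 bumps 4 from row 2; 4 bumps 5 from row 3; 5 starts row 4. P = [[1, 2, 7], [3, 6], [4, 9], [5]].
Insert 8: appended to row 1. P = [[1, 2, 7, 8], [3, 6], [4, 9], [5]].

So P = [[1, 2, 7, 8], [3, 6], [4, 9], [5]], Q = [[1, 3, 5, 9], [2, 4], [6, 7], [8]].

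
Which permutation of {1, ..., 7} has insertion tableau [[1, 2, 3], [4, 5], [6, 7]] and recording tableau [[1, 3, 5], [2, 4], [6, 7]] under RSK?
Reverse RSK: for i = n, n-1, ..., 1, locate i in Q, remove the corresponding corner cell from P, and reverse-bump its entry up through P; the value ejected from row 1 is w(i).

So w = 6 1 7 4 5 2 3.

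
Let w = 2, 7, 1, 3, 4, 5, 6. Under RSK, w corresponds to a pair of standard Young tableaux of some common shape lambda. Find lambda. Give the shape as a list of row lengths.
Row-insert each entry into an empty tableau.

After inserting 2: P = [[2]].
After inserting 7: P = [[2, 7]].
After inserting 1: P = [[1, 7], [2]].
After inserting 3: P = [[1, 3], [2, 7]].
After inserting 4: P = [[1, 3, 4], [2, 7]].
After inserting 5: P = [[1, 3, 4, 5], [2, 7]].
After inserting 6: P = [[1, 3, 4, 5, 6], [2, 7]].

The final insertion tableau P = [[1, 3, 4, 5, 6], [2, 7]] has shape [5, 2].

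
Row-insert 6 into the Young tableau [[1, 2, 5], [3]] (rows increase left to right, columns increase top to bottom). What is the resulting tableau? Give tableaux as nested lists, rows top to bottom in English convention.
[[1, 2, 5, 6], [3]]

6 is larger than every entry of row 1, so it is appended to row 1. The new tableau is [[1, 2, 5, 6], [3]].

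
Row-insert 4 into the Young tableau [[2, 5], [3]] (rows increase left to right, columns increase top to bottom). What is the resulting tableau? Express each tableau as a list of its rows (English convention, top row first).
In row 1, 4 replaces 5 (the leftmost entry greater than 4); 5 is bumped to row 2. 5 is appended to row 2. The new tableau is [[2, 4], [3, 5]].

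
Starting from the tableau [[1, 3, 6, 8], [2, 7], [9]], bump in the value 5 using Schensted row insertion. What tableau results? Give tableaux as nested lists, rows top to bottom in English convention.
[[1, 3, 5, 8], [2, 6], [7], [9]]

In row 1, 5 replaces 6 (the leftmost entry greater than 5); 6 is bumped to row 2. In row 2, 6 replaces 7 (the leftmost entry greater than 6); 7 is bumped to row 3. In row 3, 7 replaces 9 (the leftmost entry greater than 7); 9 is bumped to row 4. 9 starts a new row 4. The new tableau is [[1, 3, 5, 8], [2, 6], [7], [9]].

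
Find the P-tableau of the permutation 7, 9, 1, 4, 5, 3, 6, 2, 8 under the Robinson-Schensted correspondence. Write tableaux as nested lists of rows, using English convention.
Insert 7: appended to row 1. P = [[7]].
Insert 9: appended to row 1. P = [[7, 9]].
Insert 1: 1 bumps 7 from row 1; 7 starts row 2. P = [[1, 9], [7]].
Insert 4: 4 bumps 9 from row 1; 9 appends to row 2. P = [[1, 4], [7, 9]].
Insert 5: appended to row 1. P = [[1, 4, 5], [7, 9]].
Insert 3: 3 bumps 4 from row 1; 4 bumps 7 from row 2; 7 starts row 3. P = [[1, 3, 5], [4, 9], [7]].
Insert 6: appended to row 1. P = [[1, 3, 5, 6], [4, 9], [7]].
Insert 2: 2 bumps 3 from row 1; 3 bumps 4 from row 2; 4 bumps 7 from row 3; 7 starts row 4. P = [[1, 2, 5, 6], [3, 9], [4], [7]].
Insert 8: appended to row 1. P = [[1, 2, 5, 6, 8], [3, 9], [4], [7]].

So P = [[1, 2, 5, 6, 8], [3, 9], [4], [7]].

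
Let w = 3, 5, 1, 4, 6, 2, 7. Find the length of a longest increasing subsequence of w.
4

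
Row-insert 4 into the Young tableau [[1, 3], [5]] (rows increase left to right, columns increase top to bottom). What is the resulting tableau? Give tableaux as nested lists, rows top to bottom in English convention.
4 is larger than every entry of row 1, so it is appended to row 1. The new tableau is [[1, 3, 4], [5]].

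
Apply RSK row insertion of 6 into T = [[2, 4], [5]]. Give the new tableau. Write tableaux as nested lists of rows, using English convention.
[[2, 4, 6], [5]]

6 is larger than every entry of row 1, so it is appended to row 1. The new tableau is [[2, 4, 6], [5]].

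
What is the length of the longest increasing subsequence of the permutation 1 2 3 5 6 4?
5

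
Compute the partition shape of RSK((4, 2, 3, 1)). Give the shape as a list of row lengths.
Row-insert each entry into an empty tableau.

After inserting 4: P = [[4]].
After inserting 2: P = [[2], [4]].
After inserting 3: P = [[2, 3], [4]].
After inserting 1: P = [[1, 3], [2], [4]].

The final insertion tableau P = [[1, 3], [2], [4]] has shape [2, 1, 1].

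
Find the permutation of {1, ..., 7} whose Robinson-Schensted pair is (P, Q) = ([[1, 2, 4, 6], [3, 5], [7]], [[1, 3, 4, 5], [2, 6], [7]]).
Reverse RSK: for i = n, n-1, ..., 1, locate i in Q, remove the corresponding corner cell from P, and reverse-bump its entry up through P; the value ejected from row 1 is w(i).

So w = 3 1 2 5 7 6 4.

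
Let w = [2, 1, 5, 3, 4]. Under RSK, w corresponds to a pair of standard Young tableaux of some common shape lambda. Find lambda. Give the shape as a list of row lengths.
[3, 2]

Row-insert each entry into an empty tableau.

After inserting 2: P = [[2]].
After inserting 1: P = [[1], [2]].
After inserting 5: P = [[1, 5], [2]].
After inserting 3: P = [[1, 3], [2, 5]].
After inserting 4: P = [[1, 3, 4], [2, 5]].

The final insertion tableau P = [[1, 3, 4], [2, 5]] has shape [3, 2].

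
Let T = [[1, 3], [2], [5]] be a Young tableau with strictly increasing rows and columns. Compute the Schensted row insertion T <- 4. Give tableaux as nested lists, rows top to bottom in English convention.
4 is larger than every entry of row 1, so it is appended to row 1. The new tableau is [[1, 3, 4], [2], [5]].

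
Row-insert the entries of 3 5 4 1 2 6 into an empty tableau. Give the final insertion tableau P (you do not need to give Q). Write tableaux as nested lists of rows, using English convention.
P = [[1, 2, 6], [3, 4], [5]]

Insert 3: appended to row 1. P = [[3]].
Insert 5: appended to row 1. P = [[3, 5]].
Insert 4: 4 bumps 5 from row 1; 5 starts row 2. P = [[3, 4], [5]].
Insert 1: 1 bumps 3 from row 1; 3 bumps 5 from row 2; 5 starts row 3. P = [[1, 4], [3], [5]].
Insert 2: 2 bumps 4 from row 1; 4 appends to row 2. P = [[1, 2], [3, 4], [5]].
Insert 6: appended to row 1. P = [[1, 2, 6], [3, 4], [5]].

So P = [[1, 2, 6], [3, 4], [5]].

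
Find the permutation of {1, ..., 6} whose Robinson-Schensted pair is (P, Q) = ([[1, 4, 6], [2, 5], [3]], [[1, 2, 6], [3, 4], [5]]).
Reverse the RSK construction: for i from n down to 1, find the cell of Q containing i, remove the entry at that cell from P, and reverse-bump it up through P; the value ejected from row 1 is w(i).

Step i=6: Q has 6 at row 1, column 3; remove that cell from P, ejecting 6. So w(6) = 6. P is now [[1, 4], [2, 5], [3]].
Step i=5: Q has 5 at row 3, column 1; remove 3 from row 3 of P and reverse-bump: 3 enters row 2 and ejects 2; 2 enters row 1 and ejects 1. So w(5) = 1. P is now [[2, 4], [3, 5]].
Step i=4: Q has 4 at row 2, column 2; remove 5 from row 2 of P and reverse-bump: 5 enters row 1 and ejects 4. So w(4) = 4. P is now [[2, 5], [3]].
Step i=3: Q has 3 at row 2, column 1; remove 3 from row 2 of P and reverse-bump: 3 enters row 1 and ejects 2. So w(3) = 2. P is now [[3, 5]].
Step i=2: Q has 2 at row 1, column 2; remove that cell from P, ejecting 5. So w(2) = 5. P is now [[3]].
Step i=1: Q has 1 at row 1, column 1; remove that cell from P, ejecting 3. So w(1) = 3. P is now [].

So w = 3 5 2 4 1 6.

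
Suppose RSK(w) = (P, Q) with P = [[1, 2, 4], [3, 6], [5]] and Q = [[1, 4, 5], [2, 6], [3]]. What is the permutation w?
5 3 1 2 6 4

Reverse the RSK construction: for i from n down to 1, find the cell of Q containing i, remove the entry at that cell from P, and reverse-bump it up through P; the value ejected from row 1 is w(i).

Step i=6: Q has 6 at row 2, column 2; remove 6 from row 2 of P and reverse-bump: 6 enters row 1 and ejects 4. So w(6) = 4. P is now [[1, 2, 6], [3], [5]].
Step i=5: Q has 5 at row 1, column 3; remove that cell from P, ejecting 6. So w(5) = 6. P is now [[1, 2], [3], [5]].
Step i=4: Q has 4 at row 1, column 2; remove that cell from P, ejecting 2. So w(4) = 2. P is now [[1], [3], [5]].
Step i=3: Q has 3 at row 3, column 1; remove 5 from row 3 of P and reverse-bump: 5 enters row 2 and ejects 3; 3 enters row 1 and ejects 1. So w(3) = 1. P is now [[3], [5]].
Step i=2: Q has 2 at row 2, column 1; remove 5 from row 2 of P and reverse-bump: 5 enters row 1 and ejects 3. So w(2) = 3. P is now [[5]].
Step i=1: Q has 1 at row 1, column 1; remove that cell from P, ejecting 5. So w(1) = 5. P is now [].

So w = 5 3 1 2 6 4.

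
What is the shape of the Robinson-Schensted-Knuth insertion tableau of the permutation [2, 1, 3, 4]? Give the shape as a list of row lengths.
[3, 1]

Row-insert each entry into an empty tableau.

After inserting 2: P = [[2]].
After inserting 1: P = [[1], [2]].
After inserting 3: P = [[1, 3], [2]].
After inserting 4: P = [[1, 3, 4], [2]].

The final insertion tableau P = [[1, 3, 4], [2]] has shape [3, 1].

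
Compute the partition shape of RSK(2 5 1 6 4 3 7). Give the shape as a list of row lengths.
Row-insert each entry into an empty tableau.

After inserting 2: P = [[2]].
After inserting 5: P = [[2, 5]].
After inserting 1: P = [[1, 5], [2]].
After inserting 6: P = [[1, 5, 6], [2]].
After inserting 4: P = [[1, 4, 6], [2, 5]].
After inserting 3: P = [[1, 3, 6], [2, 4], [5]].
After inserting 7: P = [[1, 3, 6, 7], [2, 4], [5]].

The final insertion tableau P = [[1, 3, 6, 7], [2, 4], [5]] has shape [4, 2, 1].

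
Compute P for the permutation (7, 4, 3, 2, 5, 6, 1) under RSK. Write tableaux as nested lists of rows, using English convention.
P = [[1, 5, 6], [2], [3], [4], [7]]

Insert 7: appended to row 1. P = [[7]].
Insert 4: 4 bumps 7 from row 1; 7 starts row 2. P = [[4], [7]].
Insert 3: 3 bumps 4 from row 1; 4 bumps 7 from row 2; 7 starts row 3. P = [[3], [4], [7]].
Insert 2: 2 bumps 3 from row 1; 3 bumps 4 from row 2; 4 bumps 7 from row 3; 7 starts row 4. P = [[2], [3], [4], [7]].
Insert 5: appended to row 1. P = [[2, 5], [3], [4], [7]].
Insert 6: appended to row 1. P = [[2, 5, 6], [3], [4], [7]].
Insert 1: 1 bumps 2 from row 1; 2 bumps 3 from row 2; 3 bumps 4 from row 3; 4 bumps 7 from row 4; 7 starts row 5. P = [[1, 5, 6], [2], [3], [4], [7]].

So P = [[1, 5, 6], [2], [3], [4], [7]].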